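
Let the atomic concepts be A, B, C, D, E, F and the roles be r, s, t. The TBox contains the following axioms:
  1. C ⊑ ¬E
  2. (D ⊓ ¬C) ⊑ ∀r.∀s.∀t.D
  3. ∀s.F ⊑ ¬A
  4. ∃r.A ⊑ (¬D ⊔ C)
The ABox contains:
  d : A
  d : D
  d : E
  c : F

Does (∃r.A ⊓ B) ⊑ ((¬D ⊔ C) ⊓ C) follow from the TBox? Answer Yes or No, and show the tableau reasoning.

1. (∃r.A ⊓ B) ⊑ ((¬D ⊔ C) ⊓ C)  ⇔  ((∃r.A ⊓ B) ⊓ ((D ⊓ ¬C) ⊔ ¬C)) unsat w.r.t. T
   apply at x₀: ∃r.A⊑(¬D ⊔ C)
   open: L(x₀) ⊇ {B, ¬C, ¬D, ∃r.A, ∃s.¬F} (+ ∃-successors)
2. Hence (∃r.A ⊓ B) ⊑ ((¬D ⊔ C) ⊓ C): not entailed.

No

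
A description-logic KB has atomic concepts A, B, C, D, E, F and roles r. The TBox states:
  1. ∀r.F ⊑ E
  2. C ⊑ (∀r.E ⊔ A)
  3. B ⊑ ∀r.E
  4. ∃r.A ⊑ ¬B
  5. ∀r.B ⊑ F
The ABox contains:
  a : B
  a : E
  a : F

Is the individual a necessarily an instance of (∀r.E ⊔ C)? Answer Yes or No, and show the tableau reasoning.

Yes

1. a : (∀r.E ⊔ C)?  L(a) = {B, E, F} ∪ {(∃r.¬E ⊓ ¬C)}
   clash {B, ¬B} at a — a ∈ (∀r.E ⊔ C)
2. Hence a : (∀r.E ⊔ C): entailed.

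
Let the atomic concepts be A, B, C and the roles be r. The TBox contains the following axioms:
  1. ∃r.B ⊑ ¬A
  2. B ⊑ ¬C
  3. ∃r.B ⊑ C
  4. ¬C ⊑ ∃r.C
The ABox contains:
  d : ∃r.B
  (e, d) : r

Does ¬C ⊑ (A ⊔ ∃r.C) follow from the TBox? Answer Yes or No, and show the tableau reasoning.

1. ¬C ⊑ (A ⊔ ∃r.C)  ⇔  (¬C ⊓ (¬A ⊓ ∀r.¬C)) unsat w.r.t. T
   all branches close; clash {C, ¬C} at x₀
2. Hence ¬C ⊑ (A ⊔ ∃r.C): entailed.

Yes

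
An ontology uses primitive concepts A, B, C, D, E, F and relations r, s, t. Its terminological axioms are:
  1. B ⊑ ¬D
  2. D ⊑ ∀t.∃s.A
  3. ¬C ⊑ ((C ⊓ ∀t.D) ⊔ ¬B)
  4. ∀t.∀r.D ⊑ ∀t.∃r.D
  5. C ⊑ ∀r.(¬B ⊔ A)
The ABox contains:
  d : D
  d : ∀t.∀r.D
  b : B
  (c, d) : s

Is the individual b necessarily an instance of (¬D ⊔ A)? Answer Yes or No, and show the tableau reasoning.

Yes

1. b : (¬D ⊔ A)?  L(b) = {B} ∪ {(D ⊓ ¬A)}
   clash {D, ¬D} at b — b ∈ (¬D ⊔ A)
2. Hence b : (¬D ⊔ A): entailed.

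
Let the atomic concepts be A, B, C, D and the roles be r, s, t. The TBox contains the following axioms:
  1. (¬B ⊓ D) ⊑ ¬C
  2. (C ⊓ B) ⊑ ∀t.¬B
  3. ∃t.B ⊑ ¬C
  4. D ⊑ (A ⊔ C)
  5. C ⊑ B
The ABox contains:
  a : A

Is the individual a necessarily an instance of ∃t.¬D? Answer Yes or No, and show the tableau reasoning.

No

1. a : ∃t.¬D?  L(a) = {A} ∪ {∀t.D}
   open: L(a) ⊇ {A, ¬C, ¬D, ∀t.D} — a ∉ ∃t.¬D possible
2. Hence a : ∃t.¬D: not entailed.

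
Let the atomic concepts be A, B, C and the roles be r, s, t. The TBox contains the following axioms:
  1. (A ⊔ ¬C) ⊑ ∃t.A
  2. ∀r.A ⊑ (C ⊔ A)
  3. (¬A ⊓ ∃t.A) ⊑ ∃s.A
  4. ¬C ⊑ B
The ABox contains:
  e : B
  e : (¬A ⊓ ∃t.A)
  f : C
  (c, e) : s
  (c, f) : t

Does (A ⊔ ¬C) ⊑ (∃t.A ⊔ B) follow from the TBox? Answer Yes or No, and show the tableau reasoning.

1. (A ⊔ ¬C) ⊑ (∃t.A ⊔ B)  ⇔  ((A ⊔ ¬C) ⊓ (∀t.¬A ⊓ ¬B)) unsat w.r.t. T
   all branches close; clash {B, ¬B} at x₀
2. Hence (A ⊔ ¬C) ⊑ (∃t.A ⊔ B): entailed.

Yes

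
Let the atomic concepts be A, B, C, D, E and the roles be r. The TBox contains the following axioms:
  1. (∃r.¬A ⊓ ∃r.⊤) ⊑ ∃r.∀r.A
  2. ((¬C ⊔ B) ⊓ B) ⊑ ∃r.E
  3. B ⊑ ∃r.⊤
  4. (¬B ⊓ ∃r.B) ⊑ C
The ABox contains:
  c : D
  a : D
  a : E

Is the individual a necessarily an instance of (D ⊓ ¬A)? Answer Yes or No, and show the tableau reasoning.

No

1. a : (D ⊓ ¬A)?  L(a) = {D, E} ∪ {(¬D ⊔ A)}
   open: L(a) ⊇ {A, D, E, ¬B, ∀r.A, …} — a ∉ (D ⊓ ¬A) possible
2. Hence a : (D ⊓ ¬A): not entailed.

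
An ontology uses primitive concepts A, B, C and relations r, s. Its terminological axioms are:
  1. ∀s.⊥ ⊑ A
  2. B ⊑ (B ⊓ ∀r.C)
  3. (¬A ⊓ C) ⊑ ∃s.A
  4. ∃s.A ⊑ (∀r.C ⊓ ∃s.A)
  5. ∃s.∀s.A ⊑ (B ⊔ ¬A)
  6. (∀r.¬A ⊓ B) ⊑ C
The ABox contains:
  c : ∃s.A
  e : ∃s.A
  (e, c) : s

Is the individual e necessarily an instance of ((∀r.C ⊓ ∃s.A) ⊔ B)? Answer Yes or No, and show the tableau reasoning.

1. e : ((∀r.C ⊓ ∃s.A) ⊔ B)?  L(e) = {∃s.A} ∪ {((∃r.¬C ⊔ ∀s.¬A) ⊓ ¬B)}
   clash {A, ¬A} at e — e ∈ ((∀r.C ⊓ ∃s.A) ⊔ B)
2. Hence e : ((∀r.C ⊓ ∃s.A) ⊔ B): entailed.

Yes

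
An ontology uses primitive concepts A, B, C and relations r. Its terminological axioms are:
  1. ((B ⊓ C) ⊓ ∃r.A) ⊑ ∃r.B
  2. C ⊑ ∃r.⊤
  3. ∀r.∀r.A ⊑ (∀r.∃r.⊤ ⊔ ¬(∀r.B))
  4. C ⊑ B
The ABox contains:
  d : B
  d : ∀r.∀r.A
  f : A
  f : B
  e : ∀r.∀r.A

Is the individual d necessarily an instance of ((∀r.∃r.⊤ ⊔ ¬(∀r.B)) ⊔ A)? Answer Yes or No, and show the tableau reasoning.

Yes

1. d : ((∀r.∃r.⊤ ⊔ ¬(∀r.B)) ⊔ A)?  L(d) = {B, ∀r.∀r.A} ∪ {((∃r.∀r.⊥ ⊓ ∀r.B) ⊓ ¬A)}
   clash {B, ¬B} at an ∃-successor — d ∈ ((∀r.∃r.⊤ ⊔ ¬(∀r.B)) ⊔ A)
2. Hence d : ((∀r.∃r.⊤ ⊔ ¬(∀r.B)) ⊔ A): entailed.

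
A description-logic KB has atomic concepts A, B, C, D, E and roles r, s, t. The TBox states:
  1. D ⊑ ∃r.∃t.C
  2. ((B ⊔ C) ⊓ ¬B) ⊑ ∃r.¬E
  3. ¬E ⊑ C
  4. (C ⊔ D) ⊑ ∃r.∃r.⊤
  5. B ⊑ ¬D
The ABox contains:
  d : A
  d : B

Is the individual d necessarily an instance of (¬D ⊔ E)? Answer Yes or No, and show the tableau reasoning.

1. d : (¬D ⊔ E)?  L(d) = {A, B} ∪ {(D ⊓ ¬E)}
   clash {D, ¬D} at d — d ∈ (¬D ⊔ E)
2. Hence d : (¬D ⊔ E): entailed.

Yes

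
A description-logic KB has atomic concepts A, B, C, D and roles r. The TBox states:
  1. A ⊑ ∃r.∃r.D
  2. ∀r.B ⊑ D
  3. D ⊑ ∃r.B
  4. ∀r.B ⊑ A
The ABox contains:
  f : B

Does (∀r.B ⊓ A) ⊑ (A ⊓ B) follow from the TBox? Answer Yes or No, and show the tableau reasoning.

1. (∀r.B ⊓ A) ⊑ (A ⊓ B)  ⇔  ((∀r.B ⊓ A) ⊓ (¬A ⊔ ¬B)) unsat w.r.t. T
   apply at x₀: A⊑∃r.∃r.D; ∀r.B⊑D
   open: L(x₀) ⊇ {A, D, ¬B, ∀r.B, ∃r.B, …} (+ ∃-successors)
2. Hence (∀r.B ⊓ A) ⊑ (A ⊓ B): not entailed.

No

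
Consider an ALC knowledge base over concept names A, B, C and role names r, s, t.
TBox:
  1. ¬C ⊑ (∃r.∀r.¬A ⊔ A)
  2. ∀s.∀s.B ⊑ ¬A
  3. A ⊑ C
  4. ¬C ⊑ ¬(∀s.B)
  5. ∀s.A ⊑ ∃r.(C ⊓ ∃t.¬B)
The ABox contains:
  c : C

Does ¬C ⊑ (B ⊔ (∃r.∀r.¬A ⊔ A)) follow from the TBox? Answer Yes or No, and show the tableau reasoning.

1. ¬C ⊑ (B ⊔ (∃r.∀r.¬A ⊔ A))  ⇔  (¬C ⊓ (¬B ⊓ (∀r.∃r.A ⊓ ¬A))) unsat w.r.t. T
   all branches close; clash {A, ¬A} at x₀
2. Hence ¬C ⊑ (B ⊔ (∃r.∀r.¬A ⊔ A)): entailed.

Yes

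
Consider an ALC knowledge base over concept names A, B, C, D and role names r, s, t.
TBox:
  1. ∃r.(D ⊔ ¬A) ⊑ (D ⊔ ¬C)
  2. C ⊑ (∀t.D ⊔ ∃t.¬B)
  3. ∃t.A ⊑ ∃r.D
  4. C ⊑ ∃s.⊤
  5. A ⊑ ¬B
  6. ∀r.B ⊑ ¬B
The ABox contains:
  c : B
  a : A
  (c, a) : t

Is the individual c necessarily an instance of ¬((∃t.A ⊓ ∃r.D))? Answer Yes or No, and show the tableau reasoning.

No

1. c : ¬((∃t.A ⊓ ∃r.D))?  L(c) = {B} ∪ {(∃t.A ⊓ ∃r.D)}
   open: L(c) ⊇ {B, ¬A, ¬C, ∃r.D, ∃r.¬B, …} (+ ∃-successors) — c ∉ ¬((∃t.A ⊓ ∃r.D)) possible
2. Hence c : ¬((∃t.A ⊓ ∃r.D)): not entailed.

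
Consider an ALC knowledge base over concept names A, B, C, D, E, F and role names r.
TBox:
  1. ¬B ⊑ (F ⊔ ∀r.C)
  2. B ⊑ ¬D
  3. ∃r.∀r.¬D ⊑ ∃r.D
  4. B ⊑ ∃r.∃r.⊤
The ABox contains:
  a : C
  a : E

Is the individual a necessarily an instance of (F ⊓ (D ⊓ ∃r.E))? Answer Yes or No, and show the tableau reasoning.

1. a : (F ⊓ (D ⊓ ∃r.E))?  L(a) = {C, E} ∪ {(¬F ⊔ (¬D ⊔ ∀r.¬E))}
   open: L(a) ⊇ {C, E, F, ¬B, ¬D, …} — a ∉ (F ⊓ (D ⊓ ∃r.E)) possible
2. Hence a : (F ⊓ (D ⊓ ∃r.E)): not entailed.

No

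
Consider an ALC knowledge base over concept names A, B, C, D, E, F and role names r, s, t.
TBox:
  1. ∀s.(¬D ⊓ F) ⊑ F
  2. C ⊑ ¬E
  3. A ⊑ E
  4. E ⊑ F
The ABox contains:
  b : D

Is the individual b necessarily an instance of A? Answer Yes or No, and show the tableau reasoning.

No

1. b : A?  L(b) = {D} ∪ {¬A}
   open: L(b) ⊇ {D, ¬A, ¬C, ¬E, ∃s.(D ⊔ ¬F)} (+ ∃-successors) — b ∉ A possible
2. Hence b : A: not entailed.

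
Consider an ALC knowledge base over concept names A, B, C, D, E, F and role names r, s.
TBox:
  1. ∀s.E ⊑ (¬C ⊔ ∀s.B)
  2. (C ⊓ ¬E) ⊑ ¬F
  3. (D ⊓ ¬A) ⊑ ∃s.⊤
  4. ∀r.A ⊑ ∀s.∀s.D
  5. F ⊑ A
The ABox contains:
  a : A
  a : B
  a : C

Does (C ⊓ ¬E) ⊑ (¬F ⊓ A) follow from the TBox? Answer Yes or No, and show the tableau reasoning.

No

1. (C ⊓ ¬E) ⊑ (¬F ⊓ A)  ⇔  ((C ⊓ ¬E) ⊓ (F ⊔ ¬A)) unsat w.r.t. T
   apply at x₀: (C ⊓ ¬E)⊑¬F
   open: L(x₀) ⊇ {C, ¬A, ¬D, ¬E, ¬F, …} (+ ∃-successors)
2. Hence (C ⊓ ¬E) ⊑ (¬F ⊓ A): not entailed.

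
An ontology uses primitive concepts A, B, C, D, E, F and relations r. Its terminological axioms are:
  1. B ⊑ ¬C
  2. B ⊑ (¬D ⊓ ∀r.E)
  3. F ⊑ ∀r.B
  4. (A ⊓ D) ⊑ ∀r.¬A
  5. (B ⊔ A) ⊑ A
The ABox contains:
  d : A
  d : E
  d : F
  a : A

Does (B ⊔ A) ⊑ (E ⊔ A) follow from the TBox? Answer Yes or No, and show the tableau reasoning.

1. (B ⊔ A) ⊑ (E ⊔ A)  ⇔  ((B ⊔ A) ⊓ (¬E ⊓ ¬A)) unsat w.r.t. T
   all branches close; clash {A, ¬A} at x₀
2. Hence (B ⊔ A) ⊑ (E ⊔ A): entailed.

Yes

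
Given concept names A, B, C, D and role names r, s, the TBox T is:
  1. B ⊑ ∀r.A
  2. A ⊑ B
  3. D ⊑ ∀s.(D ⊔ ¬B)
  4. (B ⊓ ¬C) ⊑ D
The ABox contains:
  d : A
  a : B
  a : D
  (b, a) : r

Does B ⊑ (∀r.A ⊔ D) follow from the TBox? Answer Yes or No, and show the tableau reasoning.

1. B ⊑ (∀r.A ⊔ D)  ⇔  (B ⊓ (∃r.¬A ⊓ ¬D)) unsat w.r.t. T
   all branches close; clash {D, ¬D} at x₀
2. Hence B ⊑ (∀r.A ⊔ D): entailed.

Yes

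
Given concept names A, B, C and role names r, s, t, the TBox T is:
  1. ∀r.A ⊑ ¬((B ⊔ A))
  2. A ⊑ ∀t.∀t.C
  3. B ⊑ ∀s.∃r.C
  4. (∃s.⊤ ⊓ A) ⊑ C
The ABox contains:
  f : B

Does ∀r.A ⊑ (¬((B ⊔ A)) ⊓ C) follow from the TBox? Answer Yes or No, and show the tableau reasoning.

No

1. ∀r.A ⊑ (¬((B ⊔ A)) ⊓ C)  ⇔  (∀r.A ⊓ ((B ⊔ A) ⊔ ¬C)) unsat w.r.t. T
   apply at x₀: ∀r.A⊑¬((B ⊔ A))
   open: L(x₀) ⊇ {¬A, ¬B, ¬C, ∀r.A, ∀s.⊥}
2. Hence ∀r.A ⊑ (¬((B ⊔ A)) ⊓ C): not entailed.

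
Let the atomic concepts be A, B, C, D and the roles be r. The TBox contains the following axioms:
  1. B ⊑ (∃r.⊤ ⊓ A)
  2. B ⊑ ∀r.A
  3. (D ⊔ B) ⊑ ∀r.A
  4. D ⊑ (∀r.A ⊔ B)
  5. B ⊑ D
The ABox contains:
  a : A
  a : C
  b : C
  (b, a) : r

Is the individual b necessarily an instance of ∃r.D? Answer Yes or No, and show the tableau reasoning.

No

1. b : ∃r.D?  L(b) = {C} ∪ {∀r.¬D}
   open: L(b) ⊇ {C, ¬B, ¬D, ∀r.¬D} — b ∉ ∃r.D possible
2. Hence b : ∃r.D: not entailed.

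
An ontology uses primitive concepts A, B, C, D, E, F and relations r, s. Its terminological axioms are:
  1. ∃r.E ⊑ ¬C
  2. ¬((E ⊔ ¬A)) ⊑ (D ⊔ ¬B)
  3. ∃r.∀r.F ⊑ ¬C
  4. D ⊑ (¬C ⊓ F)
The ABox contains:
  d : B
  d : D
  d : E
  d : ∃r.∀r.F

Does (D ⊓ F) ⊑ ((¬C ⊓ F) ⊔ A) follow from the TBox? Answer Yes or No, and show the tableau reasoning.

Yes

1. (D ⊓ F) ⊑ ((¬C ⊓ F) ⊔ A)  ⇔  ((D ⊓ F) ⊓ ((C ⊔ ¬F) ⊓ ¬A)) unsat w.r.t. T
   all branches close; clash {F, ¬F} at x₀
2. Hence (D ⊓ F) ⊑ ((¬C ⊓ F) ⊔ A): entailed.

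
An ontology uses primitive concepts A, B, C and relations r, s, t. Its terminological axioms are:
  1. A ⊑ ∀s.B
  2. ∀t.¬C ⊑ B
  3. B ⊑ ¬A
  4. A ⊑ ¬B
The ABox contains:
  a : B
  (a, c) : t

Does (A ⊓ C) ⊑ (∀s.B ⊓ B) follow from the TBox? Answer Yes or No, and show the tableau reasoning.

No

1. (A ⊓ C) ⊑ (∀s.B ⊓ B)  ⇔  ((A ⊓ C) ⊓ (∃s.¬B ⊔ ¬B)) unsat w.r.t. T
   apply at x₀: A⊑∀s.B; A⊑¬B
   open: L(x₀) ⊇ {A, C, ¬B, ∀s.B, ∃t.C} (+ ∃-successors)
2. Hence (A ⊓ C) ⊑ (∀s.B ⊓ B): not entailed.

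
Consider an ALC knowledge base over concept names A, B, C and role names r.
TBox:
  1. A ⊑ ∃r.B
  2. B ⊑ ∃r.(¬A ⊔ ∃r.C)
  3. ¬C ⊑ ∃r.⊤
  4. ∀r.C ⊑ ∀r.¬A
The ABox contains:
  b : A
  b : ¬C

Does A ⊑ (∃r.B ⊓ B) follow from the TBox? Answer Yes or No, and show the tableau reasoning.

1. A ⊑ (∃r.B ⊓ B)  ⇔  (A ⊓ (∀r.¬B ⊔ ¬B)) unsat w.r.t. T
   apply at x₀: A⊑∃r.B
   open: L(x₀) ⊇ {A, C, ¬B, ∃r.B, ∃r.¬C} (+ ∃-successors)
2. Hence A ⊑ (∃r.B ⊓ B): not entailed.

No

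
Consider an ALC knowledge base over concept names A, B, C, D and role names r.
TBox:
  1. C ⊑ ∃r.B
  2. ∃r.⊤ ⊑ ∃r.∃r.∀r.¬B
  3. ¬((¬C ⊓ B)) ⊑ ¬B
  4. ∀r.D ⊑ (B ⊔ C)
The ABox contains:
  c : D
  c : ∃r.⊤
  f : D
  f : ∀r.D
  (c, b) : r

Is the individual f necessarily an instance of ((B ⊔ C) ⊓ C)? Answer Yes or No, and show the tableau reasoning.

No

1. f : ((B ⊔ C) ⊓ C)?  L(f) = {D, ∀r.D} ∪ {((¬B ⊓ ¬C) ⊔ ¬C)}
   apply at f: ∀r.D⊑(B ⊔ C)
   open: L(f) ⊇ {B, D, ¬C, ∀r.D, ∀r.⊥} — f ∉ ((B ⊔ C) ⊓ C) possible
2. Hence f : ((B ⊔ C) ⊓ C): not entailed.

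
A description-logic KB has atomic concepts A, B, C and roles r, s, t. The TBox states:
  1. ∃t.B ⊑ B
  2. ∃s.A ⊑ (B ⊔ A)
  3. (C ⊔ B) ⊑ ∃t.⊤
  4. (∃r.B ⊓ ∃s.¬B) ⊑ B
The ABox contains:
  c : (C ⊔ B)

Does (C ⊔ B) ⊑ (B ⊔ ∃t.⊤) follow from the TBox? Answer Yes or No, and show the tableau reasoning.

Yes

1. (C ⊔ B) ⊑ (B ⊔ ∃t.⊤)  ⇔  ((C ⊔ B) ⊓ (¬B ⊓ ∀t.⊥)) unsat w.r.t. T
   all branches close; clash {B, ¬B} at x₀
2. Hence (C ⊔ B) ⊑ (B ⊔ ∃t.⊤): entailed.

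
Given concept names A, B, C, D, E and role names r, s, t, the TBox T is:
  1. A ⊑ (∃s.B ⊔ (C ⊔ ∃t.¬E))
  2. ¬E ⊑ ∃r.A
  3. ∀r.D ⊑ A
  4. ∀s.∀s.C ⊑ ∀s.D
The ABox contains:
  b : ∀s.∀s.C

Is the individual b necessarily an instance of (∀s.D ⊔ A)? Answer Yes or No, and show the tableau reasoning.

1. b : (∀s.D ⊔ A)?  L(b) = {∀s.∀s.C} ∪ {(∃s.¬D ⊓ ¬A)}
   clash {A, ¬A} at b — b ∈ (∀s.D ⊔ A)
2. Hence b : (∀s.D ⊔ A): entailed.

Yes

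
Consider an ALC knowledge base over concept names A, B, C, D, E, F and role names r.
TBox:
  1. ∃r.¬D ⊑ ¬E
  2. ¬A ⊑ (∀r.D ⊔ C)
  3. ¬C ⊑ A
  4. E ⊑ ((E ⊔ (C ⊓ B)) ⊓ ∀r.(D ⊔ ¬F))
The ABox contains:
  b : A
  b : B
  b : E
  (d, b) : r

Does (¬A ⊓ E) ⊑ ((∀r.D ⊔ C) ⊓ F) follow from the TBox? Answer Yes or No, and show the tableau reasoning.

No

1. (¬A ⊓ E) ⊑ ((∀r.D ⊔ C) ⊓ F)  ⇔  ((¬A ⊓ E) ⊓ ((∃r.¬D ⊓ ¬C) ⊔ ¬F)) unsat w.r.t. T
   apply at x₀: ¬A⊑(∀r.D ⊔ C); E⊑((E ⊔ (C ⊓ B)) ⊓ ∀r.(D ⊔ ¬F))
   open: L(x₀) ⊇ {C, E, ¬A, ¬F, ∀r.(D ⊔ ¬F), …}
2. Hence (¬A ⊓ E) ⊑ ((∀r.D ⊔ C) ⊓ F): not entailed.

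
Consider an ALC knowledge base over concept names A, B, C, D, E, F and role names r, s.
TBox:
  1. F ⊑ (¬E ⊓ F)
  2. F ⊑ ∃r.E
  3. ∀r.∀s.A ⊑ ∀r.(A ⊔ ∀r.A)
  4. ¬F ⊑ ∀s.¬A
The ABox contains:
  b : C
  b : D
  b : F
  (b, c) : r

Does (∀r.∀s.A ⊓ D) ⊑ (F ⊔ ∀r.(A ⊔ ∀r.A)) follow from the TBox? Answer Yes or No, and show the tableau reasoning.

Yes

1. (∀r.∀s.A ⊓ D) ⊑ (F ⊔ ∀r.(A ⊔ ∀r.A))  ⇔  ((∀r.∀s.A ⊓ D) ⊓ (¬F ⊓ ∃r.(¬A ⊓ ∃r.¬A))) unsat w.r.t. T
   all branches close; clash {A, ¬A} at an ∃-successor
2. Hence (∀r.∀s.A ⊓ D) ⊑ (F ⊔ ∀r.(A ⊔ ∀r.A)): entailed.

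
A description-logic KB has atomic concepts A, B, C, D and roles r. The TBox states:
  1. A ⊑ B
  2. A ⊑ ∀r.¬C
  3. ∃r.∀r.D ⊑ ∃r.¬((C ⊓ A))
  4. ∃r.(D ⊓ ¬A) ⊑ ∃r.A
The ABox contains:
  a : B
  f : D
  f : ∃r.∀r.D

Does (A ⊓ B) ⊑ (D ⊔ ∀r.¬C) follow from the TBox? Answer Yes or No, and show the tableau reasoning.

1. (A ⊓ B) ⊑ (D ⊔ ∀r.¬C)  ⇔  ((A ⊓ B) ⊓ (¬D ⊓ ∃r.C)) unsat w.r.t. T
   all branches close; clash {C, ¬C} at an ∃-successor
2. Hence (A ⊓ B) ⊑ (D ⊔ ∀r.¬C): entailed.

Yes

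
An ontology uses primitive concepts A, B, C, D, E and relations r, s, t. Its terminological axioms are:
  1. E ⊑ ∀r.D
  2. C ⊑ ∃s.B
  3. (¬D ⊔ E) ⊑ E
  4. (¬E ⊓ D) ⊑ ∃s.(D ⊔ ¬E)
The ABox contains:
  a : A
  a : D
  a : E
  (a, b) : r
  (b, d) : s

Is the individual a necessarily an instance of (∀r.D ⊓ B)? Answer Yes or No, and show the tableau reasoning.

No

1. a : (∀r.D ⊓ B)?  L(a) = {A, D, E} ∪ {(∃r.¬D ⊔ ¬B)}
   apply at a: E⊑∀r.D
   open: L(a) ⊇ {A, D, E, ¬B, ¬C, …} — a ∉ (∀r.D ⊓ B) possible
2. Hence a : (∀r.D ⊓ B): not entailed.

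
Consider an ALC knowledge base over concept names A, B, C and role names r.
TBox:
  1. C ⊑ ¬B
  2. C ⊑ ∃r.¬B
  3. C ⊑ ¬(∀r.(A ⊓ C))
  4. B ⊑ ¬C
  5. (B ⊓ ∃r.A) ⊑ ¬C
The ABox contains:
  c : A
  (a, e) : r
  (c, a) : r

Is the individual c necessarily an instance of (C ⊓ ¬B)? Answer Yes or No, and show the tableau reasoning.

1. c : (C ⊓ ¬B)?  L(c) = {A} ∪ {(¬C ⊔ B)}
   open: L(c) ⊇ {A, ¬B, ¬C} — c ∉ (C ⊓ ¬B) possible
2. Hence c : (C ⊓ ¬B): not entailed.

No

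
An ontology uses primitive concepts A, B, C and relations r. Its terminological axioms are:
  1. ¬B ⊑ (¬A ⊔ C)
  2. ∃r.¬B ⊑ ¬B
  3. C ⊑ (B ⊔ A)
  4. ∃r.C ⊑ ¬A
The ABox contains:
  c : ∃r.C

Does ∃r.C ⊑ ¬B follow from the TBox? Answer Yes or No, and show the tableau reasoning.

No

1. ∃r.C ⊑ ¬B  ⇔  (∃r.C ⊓ B) unsat w.r.t. T
   apply at x₀: ∃r.C⊑¬A
   open: L(x₀) ⊇ {B, ¬A, ¬C, ∀r.B, ∃r.C} (+ ∃-successors)
2. Hence ∃r.C ⊑ ¬B: not entailed.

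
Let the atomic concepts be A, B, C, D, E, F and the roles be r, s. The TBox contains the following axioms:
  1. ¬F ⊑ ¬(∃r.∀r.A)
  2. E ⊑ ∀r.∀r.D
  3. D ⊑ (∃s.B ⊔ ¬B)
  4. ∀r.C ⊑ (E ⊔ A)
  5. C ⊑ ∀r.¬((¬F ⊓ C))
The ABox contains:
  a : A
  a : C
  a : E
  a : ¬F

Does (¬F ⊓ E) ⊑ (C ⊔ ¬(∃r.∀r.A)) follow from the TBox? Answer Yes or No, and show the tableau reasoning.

Yes

1. (¬F ⊓ E) ⊑ (C ⊔ ¬(∃r.∀r.A))  ⇔  ((¬F ⊓ E) ⊓ (¬C ⊓ ∃r.∀r.A)) unsat w.r.t. T
   all branches close; clash {A, ¬A} at an ∃-successor
2. Hence (¬F ⊓ E) ⊑ (C ⊔ ¬(∃r.∀r.A)): entailed.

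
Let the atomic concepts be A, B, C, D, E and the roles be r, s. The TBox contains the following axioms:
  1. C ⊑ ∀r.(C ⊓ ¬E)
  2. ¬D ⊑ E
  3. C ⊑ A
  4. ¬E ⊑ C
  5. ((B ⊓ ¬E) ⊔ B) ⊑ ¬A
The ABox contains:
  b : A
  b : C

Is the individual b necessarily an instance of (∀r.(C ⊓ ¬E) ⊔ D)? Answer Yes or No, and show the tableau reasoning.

1. b : (∀r.(C ⊓ ¬E) ⊔ D)?  L(b) = {A, C} ∪ {(∃r.(¬C ⊔ E) ⊓ ¬D)}
   clash {A, ¬A} at b — b ∈ (∀r.(C ⊓ ¬E) ⊔ D)
2. Hence b : (∀r.(C ⊓ ¬E) ⊔ D): entailed.

Yes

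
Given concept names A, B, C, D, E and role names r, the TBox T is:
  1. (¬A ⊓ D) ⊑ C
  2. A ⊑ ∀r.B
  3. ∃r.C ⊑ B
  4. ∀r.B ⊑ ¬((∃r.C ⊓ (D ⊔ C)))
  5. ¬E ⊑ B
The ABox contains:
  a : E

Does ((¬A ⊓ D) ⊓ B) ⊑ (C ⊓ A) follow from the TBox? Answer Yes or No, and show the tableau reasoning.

1. ((¬A ⊓ D) ⊓ B) ⊑ (C ⊓ A)  ⇔  (((¬A ⊓ D) ⊓ B) ⊓ (¬C ⊔ ¬A)) unsat w.r.t. T
   apply at x₀: (¬A ⊓ D)⊑C
   open: L(x₀) ⊇ {B, C, D, ¬A, ∃r.¬B} (+ ∃-successors)
2. Hence ((¬A ⊓ D) ⊓ B) ⊑ (C ⊓ A): not entailed.

No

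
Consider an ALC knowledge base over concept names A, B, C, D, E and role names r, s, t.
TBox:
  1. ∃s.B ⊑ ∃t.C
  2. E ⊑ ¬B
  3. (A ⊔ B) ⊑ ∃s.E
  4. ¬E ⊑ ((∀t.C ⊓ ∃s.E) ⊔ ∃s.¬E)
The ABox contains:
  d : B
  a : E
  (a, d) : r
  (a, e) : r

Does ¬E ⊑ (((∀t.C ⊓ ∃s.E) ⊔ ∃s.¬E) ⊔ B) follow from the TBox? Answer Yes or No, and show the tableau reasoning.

1. ¬E ⊑ (((∀t.C ⊓ ∃s.E) ⊔ ∃s.¬E) ⊔ B)  ⇔  (¬E ⊓ (((∃t.¬C ⊔ ∀s.¬E) ⊓ ∀s.E) ⊓ ¬B)) unsat w.r.t. T
   all branches close; clash {E, ¬E} at an ∃-successor
2. Hence ¬E ⊑ (((∀t.C ⊓ ∃s.E) ⊔ ∃s.¬E) ⊔ B): entailed.

Yes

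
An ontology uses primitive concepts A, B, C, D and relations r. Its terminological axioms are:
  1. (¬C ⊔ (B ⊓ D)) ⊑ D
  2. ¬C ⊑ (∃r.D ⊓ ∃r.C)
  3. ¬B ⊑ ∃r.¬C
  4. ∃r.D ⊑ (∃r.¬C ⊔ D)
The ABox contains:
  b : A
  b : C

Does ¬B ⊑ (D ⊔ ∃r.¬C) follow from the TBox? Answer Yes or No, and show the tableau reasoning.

Yes

1. ¬B ⊑ (D ⊔ ∃r.¬C)  ⇔  (¬B ⊓ (¬D ⊓ ∀r.C)) unsat w.r.t. T
   all branches close; clash {D, ¬D} at x₀
2. Hence ¬B ⊑ (D ⊔ ∃r.¬C): entailed.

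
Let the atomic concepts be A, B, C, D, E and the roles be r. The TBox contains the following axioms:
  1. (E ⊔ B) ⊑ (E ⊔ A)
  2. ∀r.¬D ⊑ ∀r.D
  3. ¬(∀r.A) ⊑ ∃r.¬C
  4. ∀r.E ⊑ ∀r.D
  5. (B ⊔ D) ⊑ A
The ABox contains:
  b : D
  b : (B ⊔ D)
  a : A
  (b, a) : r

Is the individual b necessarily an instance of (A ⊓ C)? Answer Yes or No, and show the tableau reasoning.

No

1. b : (A ⊓ C)?  L(b) = {D, (B ⊔ D)} ∪ {(¬A ⊔ ¬C)}
   apply at b: (B ⊔ D)⊑A
   open: L(b) ⊇ {A, D, ¬B, ¬C, ¬E, …} (+ ∃-successors) — b ∉ (A ⊓ C) possible
2. Hence b : (A ⊓ C): not entailed.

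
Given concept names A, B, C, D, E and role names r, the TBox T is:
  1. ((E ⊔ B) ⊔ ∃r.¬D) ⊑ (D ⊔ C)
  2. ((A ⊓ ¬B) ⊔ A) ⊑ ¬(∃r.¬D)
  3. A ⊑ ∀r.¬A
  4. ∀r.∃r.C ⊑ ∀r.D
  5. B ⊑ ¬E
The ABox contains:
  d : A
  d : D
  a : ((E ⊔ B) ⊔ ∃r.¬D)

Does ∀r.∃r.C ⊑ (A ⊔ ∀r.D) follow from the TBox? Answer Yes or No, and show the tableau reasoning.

Yes

1. ∀r.∃r.C ⊑ (A ⊔ ∀r.D)  ⇔  (∀r.∃r.C ⊓ (¬A ⊓ ∃r.¬D)) unsat w.r.t. T
   all branches close; clash {D, ¬D} at an ∃-successor
2. Hence ∀r.∃r.C ⊑ (A ⊔ ∀r.D): entailed.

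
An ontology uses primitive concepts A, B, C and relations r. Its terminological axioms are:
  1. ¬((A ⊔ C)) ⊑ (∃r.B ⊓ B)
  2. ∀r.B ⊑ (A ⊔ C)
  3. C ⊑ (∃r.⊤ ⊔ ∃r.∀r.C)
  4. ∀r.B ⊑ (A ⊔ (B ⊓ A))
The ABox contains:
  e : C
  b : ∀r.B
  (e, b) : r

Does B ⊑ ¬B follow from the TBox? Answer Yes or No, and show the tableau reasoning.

1. B ⊑ ¬B  ⇔  (B ⊓ B) unsat w.r.t. T
   open: L(x₀) ⊇ {A, B, ¬C, ∃r.¬B} (+ ∃-successors)
2. Hence B ⊑ ¬B: not entailed.

No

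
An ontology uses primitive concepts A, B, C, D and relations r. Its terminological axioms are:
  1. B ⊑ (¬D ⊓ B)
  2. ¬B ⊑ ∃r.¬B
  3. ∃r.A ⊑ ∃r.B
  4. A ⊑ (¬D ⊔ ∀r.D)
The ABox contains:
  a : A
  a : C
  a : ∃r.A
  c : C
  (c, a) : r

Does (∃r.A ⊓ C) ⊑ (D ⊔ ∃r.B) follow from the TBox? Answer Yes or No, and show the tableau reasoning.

1. (∃r.A ⊓ C) ⊑ (D ⊔ ∃r.B)  ⇔  ((∃r.A ⊓ C) ⊓ (¬D ⊓ ∀r.¬B)) unsat w.r.t. T
   all branches close; clash {B, ¬B} at an ∃-successor
2. Hence (∃r.A ⊓ C) ⊑ (D ⊔ ∃r.B): entailed.

Yes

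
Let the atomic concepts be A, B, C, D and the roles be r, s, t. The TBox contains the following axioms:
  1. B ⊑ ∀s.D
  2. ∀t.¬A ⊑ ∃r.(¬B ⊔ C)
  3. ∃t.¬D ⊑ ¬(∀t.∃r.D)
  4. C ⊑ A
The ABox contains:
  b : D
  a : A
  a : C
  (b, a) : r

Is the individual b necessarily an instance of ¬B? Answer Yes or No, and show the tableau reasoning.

1. b : ¬B?  L(b) = {D} ∪ {B}
   apply at b: B⊑∀s.D
   open: L(b) ⊇ {B, D, ¬C, ∀s.D, ∀t.D, …} (+ ∃-successors) — b ∉ ¬B possible
2. Hence b : ¬B: not entailed.

No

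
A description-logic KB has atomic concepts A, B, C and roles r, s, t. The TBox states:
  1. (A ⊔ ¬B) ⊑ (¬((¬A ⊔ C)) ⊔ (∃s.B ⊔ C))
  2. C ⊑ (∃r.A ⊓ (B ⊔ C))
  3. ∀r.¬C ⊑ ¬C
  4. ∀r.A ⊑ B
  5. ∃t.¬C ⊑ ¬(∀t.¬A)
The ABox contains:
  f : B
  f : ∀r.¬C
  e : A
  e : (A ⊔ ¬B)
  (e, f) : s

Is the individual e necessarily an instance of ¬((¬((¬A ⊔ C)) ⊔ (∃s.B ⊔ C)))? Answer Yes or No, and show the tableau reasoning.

1. e : ¬((¬((¬A ⊔ C)) ⊔ (∃s.B ⊔ C)))?  L(e) = {A, (A ⊔ ¬B)} ∪ {((A ⊓ ¬C) ⊔ (∃s.B ⊔ C))}
   open: L(e) ⊇ {A, ¬C, ∀t.C, ∃r.C, ∃r.¬A} (+ ∃-successors) — e ∉ ¬((¬((¬A ⊔ C)) ⊔ (∃s.B ⊔ C))) possible
2. Hence e : ¬((¬((¬A ⊔ C)) ⊔ (∃s.B ⊔ C))): not entailed.

No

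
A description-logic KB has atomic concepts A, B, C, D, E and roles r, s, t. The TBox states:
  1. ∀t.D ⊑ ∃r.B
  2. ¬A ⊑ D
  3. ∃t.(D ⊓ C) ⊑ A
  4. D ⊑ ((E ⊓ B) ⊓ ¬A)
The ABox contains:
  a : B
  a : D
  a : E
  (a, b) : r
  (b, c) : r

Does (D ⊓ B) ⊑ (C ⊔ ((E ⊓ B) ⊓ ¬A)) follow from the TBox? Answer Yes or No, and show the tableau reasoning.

Yes

1. (D ⊓ B) ⊑ (C ⊔ ((E ⊓ B) ⊓ ¬A))  ⇔  ((D ⊓ B) ⊓ (¬C ⊓ ((¬E ⊔ ¬B) ⊔ A))) unsat w.r.t. T
   all branches close; clash {A, ¬A} at x₀
2. Hence (D ⊓ B) ⊑ (C ⊔ ((E ⊓ B) ⊓ ¬A)): entailed.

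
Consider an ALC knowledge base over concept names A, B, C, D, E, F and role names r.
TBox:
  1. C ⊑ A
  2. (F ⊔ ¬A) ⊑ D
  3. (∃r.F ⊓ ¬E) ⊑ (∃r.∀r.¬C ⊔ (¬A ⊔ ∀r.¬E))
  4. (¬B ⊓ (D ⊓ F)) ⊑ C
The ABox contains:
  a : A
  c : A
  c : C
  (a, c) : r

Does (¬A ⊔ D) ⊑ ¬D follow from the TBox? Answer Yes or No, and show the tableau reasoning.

1. (¬A ⊔ D) ⊑ ¬D  ⇔  ((¬A ⊔ D) ⊓ D) unsat w.r.t. T
   open: L(x₀) ⊇ {B, D, ¬C, ∀r.¬F}
2. Hence (¬A ⊔ D) ⊑ ¬D: not entailed.

No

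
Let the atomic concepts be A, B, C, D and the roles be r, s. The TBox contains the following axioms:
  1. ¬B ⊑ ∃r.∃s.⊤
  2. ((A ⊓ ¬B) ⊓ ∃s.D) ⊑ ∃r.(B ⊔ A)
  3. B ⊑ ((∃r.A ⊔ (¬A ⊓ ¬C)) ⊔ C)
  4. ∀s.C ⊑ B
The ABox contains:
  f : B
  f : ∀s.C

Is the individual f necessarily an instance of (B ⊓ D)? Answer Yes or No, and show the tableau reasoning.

No

1. f : (B ⊓ D)?  L(f) = {B, ∀s.C} ∪ {(¬B ⊔ ¬D)}
   apply at f: B⊑((∃r.A ⊔ (¬A ⊓ ¬C)) ⊔ C)
   open: L(f) ⊇ {B, ¬D, ∀s.C, ∃r.A} (+ ∃-successors) — f ∉ (B ⊓ D) possible
2. Hence f : (B ⊓ D): not entailed.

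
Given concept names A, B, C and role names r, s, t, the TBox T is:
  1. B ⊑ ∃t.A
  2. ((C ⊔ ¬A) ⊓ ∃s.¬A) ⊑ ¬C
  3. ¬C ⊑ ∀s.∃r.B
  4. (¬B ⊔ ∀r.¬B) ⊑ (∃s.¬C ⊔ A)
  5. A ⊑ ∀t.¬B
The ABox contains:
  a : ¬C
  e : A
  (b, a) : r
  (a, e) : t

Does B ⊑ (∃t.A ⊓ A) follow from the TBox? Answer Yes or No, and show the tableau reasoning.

1. B ⊑ (∃t.A ⊓ A)  ⇔  (B ⊓ (∀t.¬A ⊔ ¬A)) unsat w.r.t. T
   apply at x₀: B⊑∃t.A
   open: L(x₀) ⊇ {B, C, ¬A, ∀s.A, ∃r.B, …} (+ ∃-successors)
2. Hence B ⊑ (∃t.A ⊓ A): not entailed.

No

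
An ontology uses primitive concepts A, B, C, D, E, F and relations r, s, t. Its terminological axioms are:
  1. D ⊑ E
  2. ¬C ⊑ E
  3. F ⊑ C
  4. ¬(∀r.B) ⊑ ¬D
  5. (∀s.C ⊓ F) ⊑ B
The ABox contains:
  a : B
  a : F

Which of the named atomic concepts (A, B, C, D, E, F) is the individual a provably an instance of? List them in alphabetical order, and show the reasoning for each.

{B, C, F}

1. a : A?  L(a) = {B, F} ∪ {¬A}
   apply at a: F⊑C
   open: L(a) ⊇ {B, C, F, ¬A, ¬D} — a ∉ A possible
2. a : B?  L(a) = {B, F} ∪ {¬B}
   clash {B, ¬B} at a — a ∈ B
3. a : C?  L(a) = {B, F} ∪ {¬C}
   clash {C, ¬C} at a — a ∈ C
4. a : D?  L(a) = {B, F} ∪ {¬D}
   apply at a: F⊑C
   open: L(a) ⊇ {B, C, F, ¬D} — a ∉ D possible
5. a : E?  L(a) = {B, F} ∪ {¬E}
   apply at a: F⊑C
   open: L(a) ⊇ {B, C, F, ¬D, ¬E} — a ∉ E possible
6. a : F?  L(a) = {B, F} ∪ {¬F}
   clash {F, ¬F} at a — a ∈ F
7. Entailed for a: {B, C, F}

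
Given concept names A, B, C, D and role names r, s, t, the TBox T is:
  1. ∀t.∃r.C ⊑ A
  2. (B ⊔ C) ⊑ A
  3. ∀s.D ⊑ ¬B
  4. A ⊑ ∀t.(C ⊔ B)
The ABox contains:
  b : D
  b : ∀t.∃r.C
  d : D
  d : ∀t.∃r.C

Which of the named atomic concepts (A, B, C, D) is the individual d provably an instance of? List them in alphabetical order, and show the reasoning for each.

{A, D}

1. d : A?  L(d) = {D, ∀t.∃r.C} ∪ {¬A}
   clash {A, ¬A} at d — d ∈ A
2. d : B?  L(d) = {D, ∀t.∃r.C} ∪ {¬B}
   apply at d: ∀t.∃r.C⊑A
   open: L(d) ⊇ {A, D, ¬B, ¬C, ∀t.(C ⊔ B), …} — d ∉ B possible
3. d : C?  L(d) = {D, ∀t.∃r.C} ∪ {¬C}
   apply at d: ∀t.∃r.C⊑A
   open: L(d) ⊇ {A, D, ¬B, ¬C, ∀t.(C ⊔ B), …} — d ∉ C possible
4. d : D?  L(d) = {D, ∀t.∃r.C} ∪ {¬D}
   clash {D, ¬D} at d — d ∈ D
5. Entailed for d: {A, D}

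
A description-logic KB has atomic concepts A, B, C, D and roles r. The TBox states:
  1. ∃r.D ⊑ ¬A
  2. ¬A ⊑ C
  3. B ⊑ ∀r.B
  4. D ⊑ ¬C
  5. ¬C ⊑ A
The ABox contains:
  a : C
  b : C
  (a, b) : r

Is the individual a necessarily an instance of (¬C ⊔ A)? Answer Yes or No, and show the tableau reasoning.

1. a : (¬C ⊔ A)?  L(a) = {C} ∪ {(C ⊓ ¬A)}
   open: L(a) ⊇ {C, ¬A, ¬B, ¬D} — a ∉ (¬C ⊔ A) possible
2. Hence a : (¬C ⊔ A): not entailed.

No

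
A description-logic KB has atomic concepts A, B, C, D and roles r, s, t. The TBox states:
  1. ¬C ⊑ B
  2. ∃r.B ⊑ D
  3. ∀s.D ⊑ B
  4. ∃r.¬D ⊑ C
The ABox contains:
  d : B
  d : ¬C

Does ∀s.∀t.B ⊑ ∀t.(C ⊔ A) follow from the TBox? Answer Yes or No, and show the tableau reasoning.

No

1. ∀s.∀t.B ⊑ ∀t.(C ⊔ A)  ⇔  (∀s.∀t.B ⊓ ∃t.(¬C ⊓ ¬A)) unsat w.r.t. T
   open: L(x₀) ⊇ {C, ∀r.¬B, ∀s.∀t.B, ∃s.¬D, ∃t.(¬C ⊓ ¬A)} (+ ∃-successors)
2. Hence ∀s.∀t.B ⊑ ∀t.(C ⊔ A): not entailed.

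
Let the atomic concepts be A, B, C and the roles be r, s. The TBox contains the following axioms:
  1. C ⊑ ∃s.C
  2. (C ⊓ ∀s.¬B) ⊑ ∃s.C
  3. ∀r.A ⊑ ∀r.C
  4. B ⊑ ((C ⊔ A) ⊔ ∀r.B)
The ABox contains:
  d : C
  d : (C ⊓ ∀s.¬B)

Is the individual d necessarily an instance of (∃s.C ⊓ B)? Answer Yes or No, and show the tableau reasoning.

1. d : (∃s.C ⊓ B)?  L(d) = {C, (C ⊓ ∀s.¬B)} ∪ {(∀s.¬C ⊔ ¬B)}
   apply at d: C⊑∃s.C; (C ⊓ ∀s.¬B)⊑∃s.C
   open: L(d) ⊇ {C, ¬B, ∀s.¬B, ∃r.¬A, ∃s.C} (+ ∃-successors) — d ∉ (∃s.C ⊓ B) possible
2. Hence d : (∃s.C ⊓ B): not entailed.

No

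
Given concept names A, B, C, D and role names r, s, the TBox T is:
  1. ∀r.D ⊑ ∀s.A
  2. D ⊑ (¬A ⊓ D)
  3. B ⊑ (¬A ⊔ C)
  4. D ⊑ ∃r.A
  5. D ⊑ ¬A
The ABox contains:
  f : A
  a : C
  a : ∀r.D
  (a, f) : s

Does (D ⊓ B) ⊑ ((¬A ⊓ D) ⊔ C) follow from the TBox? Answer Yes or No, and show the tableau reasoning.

Yes

1. (D ⊓ B) ⊑ ((¬A ⊓ D) ⊔ C)  ⇔  ((D ⊓ B) ⊓ ((A ⊔ ¬D) ⊓ ¬C)) unsat w.r.t. T
   all branches close; clash {D, ¬D} at x₀
2. Hence (D ⊓ B) ⊑ ((¬A ⊓ D) ⊔ C): entailed.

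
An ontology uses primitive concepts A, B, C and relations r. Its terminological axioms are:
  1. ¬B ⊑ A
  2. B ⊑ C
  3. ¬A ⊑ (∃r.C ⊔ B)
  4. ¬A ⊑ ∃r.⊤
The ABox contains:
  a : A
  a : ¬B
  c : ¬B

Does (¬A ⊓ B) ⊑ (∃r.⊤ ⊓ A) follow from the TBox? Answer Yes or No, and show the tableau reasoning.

No

1. (¬A ⊓ B) ⊑ (∃r.⊤ ⊓ A)  ⇔  ((¬A ⊓ B) ⊓ (∀r.⊥ ⊔ ¬A)) unsat w.r.t. T
   apply at x₀: B⊑C; ¬A⊑(∃r.C ⊔ B); ¬A⊑∃r.⊤
   open: L(x₀) ⊇ {B, C, ¬A, ∃r.⊤} (+ ∃-successors)
2. Hence (¬A ⊓ B) ⊑ (∃r.⊤ ⊓ A): not entailed.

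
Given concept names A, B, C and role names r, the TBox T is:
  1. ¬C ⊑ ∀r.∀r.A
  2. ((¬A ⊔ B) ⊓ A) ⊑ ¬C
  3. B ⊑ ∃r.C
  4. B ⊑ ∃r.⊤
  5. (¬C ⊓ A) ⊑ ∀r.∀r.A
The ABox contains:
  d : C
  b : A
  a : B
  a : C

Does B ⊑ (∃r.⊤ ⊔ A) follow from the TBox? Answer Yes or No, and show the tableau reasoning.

1. B ⊑ (∃r.⊤ ⊔ A)  ⇔  (B ⊓ (∀r.⊥ ⊓ ¬A)) unsat w.r.t. T
   all branches close; clash ⊥ at an ∃-successor
2. Hence B ⊑ (∃r.⊤ ⊔ A): entailed.

Yes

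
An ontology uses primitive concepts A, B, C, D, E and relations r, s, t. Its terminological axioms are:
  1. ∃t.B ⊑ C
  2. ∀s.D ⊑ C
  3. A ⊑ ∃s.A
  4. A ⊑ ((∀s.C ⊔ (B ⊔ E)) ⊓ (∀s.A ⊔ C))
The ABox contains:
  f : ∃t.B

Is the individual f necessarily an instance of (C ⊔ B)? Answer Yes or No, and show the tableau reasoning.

1. f : (C ⊔ B)?  L(f) = {∃t.B} ∪ {(¬C ⊓ ¬B)}
   clash {C, ¬C} at f — f ∈ (C ⊔ B)
2. Hence f : (C ⊔ B): entailed.

Yes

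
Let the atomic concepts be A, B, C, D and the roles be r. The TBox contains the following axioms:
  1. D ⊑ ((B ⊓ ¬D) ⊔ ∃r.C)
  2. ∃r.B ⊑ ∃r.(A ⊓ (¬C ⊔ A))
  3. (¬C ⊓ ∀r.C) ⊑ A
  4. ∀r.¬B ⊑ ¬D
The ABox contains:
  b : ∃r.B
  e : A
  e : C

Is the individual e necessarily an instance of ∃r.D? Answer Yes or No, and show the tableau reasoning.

No

1. e : ∃r.D?  L(e) = {A, C} ∪ {∀r.¬D}
   open: L(e) ⊇ {A, C, ¬D, ∀r.¬D, ∃r.(A ⊓ (¬C ⊔ A)), …} (+ ∃-successors) — e ∉ ∃r.D possible
2. Hence e : ∃r.D: not entailed.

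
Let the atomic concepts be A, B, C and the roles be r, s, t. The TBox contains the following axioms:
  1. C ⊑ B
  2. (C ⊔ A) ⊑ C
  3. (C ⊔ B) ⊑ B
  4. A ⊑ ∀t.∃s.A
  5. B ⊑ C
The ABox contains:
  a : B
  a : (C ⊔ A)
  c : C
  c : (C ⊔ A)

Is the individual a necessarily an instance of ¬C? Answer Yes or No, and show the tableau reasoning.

1. a : ¬C?  L(a) = {B, (C ⊔ A)} ∪ {C}
   open: L(a) ⊇ {B, C, ¬A} — a ∉ ¬C possible
2. Hence a : ¬C: not entailed.

No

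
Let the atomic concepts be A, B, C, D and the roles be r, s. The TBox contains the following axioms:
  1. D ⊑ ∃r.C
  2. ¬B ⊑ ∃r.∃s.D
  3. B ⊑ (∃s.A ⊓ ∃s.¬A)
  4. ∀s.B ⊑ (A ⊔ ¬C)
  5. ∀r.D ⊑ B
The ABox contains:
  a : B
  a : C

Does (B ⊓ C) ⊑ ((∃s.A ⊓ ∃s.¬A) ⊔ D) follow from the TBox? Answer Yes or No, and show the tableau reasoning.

Yes

1. (B ⊓ C) ⊑ ((∃s.A ⊓ ∃s.¬A) ⊔ D)  ⇔  ((B ⊓ C) ⊓ ((∀s.¬A ⊔ ∀s.A) ⊓ ¬D)) unsat w.r.t. T
   all branches close; clash {C, ¬C} at x₀
2. Hence (B ⊓ C) ⊑ ((∃s.A ⊓ ∃s.¬A) ⊔ D): entailed.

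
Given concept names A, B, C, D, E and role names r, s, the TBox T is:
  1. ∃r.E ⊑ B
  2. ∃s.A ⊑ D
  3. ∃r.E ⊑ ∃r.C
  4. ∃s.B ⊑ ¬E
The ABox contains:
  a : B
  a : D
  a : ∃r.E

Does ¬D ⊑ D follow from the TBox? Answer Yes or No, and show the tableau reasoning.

1. ¬D ⊑ D  ⇔  (¬D ⊓ ¬D) unsat w.r.t. T
   open: L(x₀) ⊇ {¬D, ∀r.¬E, ∀s.¬A, ∀s.¬B}
2. Hence ¬D ⊑ D: not entailed.

No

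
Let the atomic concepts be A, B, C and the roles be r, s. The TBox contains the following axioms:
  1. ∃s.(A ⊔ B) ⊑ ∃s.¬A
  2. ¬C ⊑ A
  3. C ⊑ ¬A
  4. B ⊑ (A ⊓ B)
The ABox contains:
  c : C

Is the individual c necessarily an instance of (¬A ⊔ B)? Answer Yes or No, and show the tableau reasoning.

1. c : (¬A ⊔ B)?  L(c) = {C} ∪ {(A ⊓ ¬B)}
   clash {A, ¬A} at c — c ∈ (¬A ⊔ B)
2. Hence c : (¬A ⊔ B): entailed.

Yes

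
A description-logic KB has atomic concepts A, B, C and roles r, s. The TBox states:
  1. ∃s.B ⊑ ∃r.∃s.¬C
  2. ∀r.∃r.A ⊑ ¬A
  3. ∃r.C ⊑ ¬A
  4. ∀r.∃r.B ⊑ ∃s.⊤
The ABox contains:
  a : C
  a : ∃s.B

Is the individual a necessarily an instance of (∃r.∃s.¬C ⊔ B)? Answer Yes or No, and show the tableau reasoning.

Yes

1. a : (∃r.∃s.¬C ⊔ B)?  L(a) = {C, ∃s.B} ∪ {(∀r.∀s.C ⊓ ¬B)}
   clash {C, ¬C} at an ∃-successor — a ∈ (∃r.∃s.¬C ⊔ B)
2. Hence a : (∃r.∃s.¬C ⊔ B): entailed.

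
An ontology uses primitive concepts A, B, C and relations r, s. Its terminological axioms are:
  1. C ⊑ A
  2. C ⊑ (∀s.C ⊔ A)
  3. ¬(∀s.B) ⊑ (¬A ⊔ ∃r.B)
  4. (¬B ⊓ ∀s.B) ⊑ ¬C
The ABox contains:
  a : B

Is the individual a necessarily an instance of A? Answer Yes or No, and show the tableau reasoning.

No

1. a : A?  L(a) = {B} ∪ {¬A}
   open: L(a) ⊇ {B, ¬A, ¬C, ∀s.B} — a ∉ A possible
2. Hence a : A: not entailed.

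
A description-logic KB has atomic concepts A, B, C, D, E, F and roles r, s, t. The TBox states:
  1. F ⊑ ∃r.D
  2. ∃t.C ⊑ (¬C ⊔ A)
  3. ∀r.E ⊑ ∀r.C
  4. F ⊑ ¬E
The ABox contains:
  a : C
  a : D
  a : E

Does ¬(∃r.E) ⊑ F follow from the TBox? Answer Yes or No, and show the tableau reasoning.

No

1. ¬(∃r.E) ⊑ F  ⇔  (∀r.¬E ⊓ ¬F) unsat w.r.t. T
   open: L(x₀) ⊇ {¬F, ∀r.¬E, ∀t.¬C, ∃r.¬E} (+ ∃-successors)
2. Hence ¬(∃r.E) ⊑ F: not entailed.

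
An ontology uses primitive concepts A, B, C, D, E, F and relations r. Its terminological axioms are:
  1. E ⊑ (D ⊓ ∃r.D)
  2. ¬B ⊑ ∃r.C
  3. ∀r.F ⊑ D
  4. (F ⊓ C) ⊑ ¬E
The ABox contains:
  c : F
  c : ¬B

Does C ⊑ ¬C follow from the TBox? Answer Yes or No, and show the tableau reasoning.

No

1. C ⊑ ¬C  ⇔  (C ⊓ C) unsat w.r.t. T
   open: L(x₀) ⊇ {B, C, ¬E, ¬F, ∃r.¬F} (+ ∃-successors)
2. Hence C ⊑ ¬C: not entailed.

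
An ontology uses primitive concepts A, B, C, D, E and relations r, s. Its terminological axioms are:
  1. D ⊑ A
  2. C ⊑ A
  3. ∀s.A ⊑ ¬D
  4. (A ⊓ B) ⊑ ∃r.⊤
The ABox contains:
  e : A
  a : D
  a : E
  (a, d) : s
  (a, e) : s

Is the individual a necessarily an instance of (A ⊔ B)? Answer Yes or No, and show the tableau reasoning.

Yes

1. a : (A ⊔ B)?  L(a) = {D, E} ∪ {(¬A ⊓ ¬B)}
   clash {A, ¬A} at a — a ∈ (A ⊔ B)
2. Hence a : (A ⊔ B): entailed.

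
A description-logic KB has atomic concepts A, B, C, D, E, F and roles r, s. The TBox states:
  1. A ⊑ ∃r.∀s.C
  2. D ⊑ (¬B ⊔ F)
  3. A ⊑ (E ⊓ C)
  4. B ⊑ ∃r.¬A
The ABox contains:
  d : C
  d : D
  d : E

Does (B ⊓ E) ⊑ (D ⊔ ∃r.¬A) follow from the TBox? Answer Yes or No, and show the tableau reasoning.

Yes

1. (B ⊓ E) ⊑ (D ⊔ ∃r.¬A)  ⇔  ((B ⊓ E) ⊓ (¬D ⊓ ∀r.A)) unsat w.r.t. T
   all branches close; clash {A, ¬A} at an ∃-successor
2. Hence (B ⊓ E) ⊑ (D ⊔ ∃r.¬A): entailed.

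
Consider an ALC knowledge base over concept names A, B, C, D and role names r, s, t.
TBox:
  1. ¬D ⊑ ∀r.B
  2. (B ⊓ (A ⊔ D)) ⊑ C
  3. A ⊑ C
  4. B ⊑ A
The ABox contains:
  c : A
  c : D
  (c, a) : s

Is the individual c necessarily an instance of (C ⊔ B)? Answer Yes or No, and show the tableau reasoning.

Yes

1. c : (C ⊔ B)?  L(c) = {A, D} ∪ {(¬C ⊓ ¬B)}
   clash {C, ¬C} at c — c ∈ (C ⊔ B)
2. Hence c : (C ⊔ B): entailed.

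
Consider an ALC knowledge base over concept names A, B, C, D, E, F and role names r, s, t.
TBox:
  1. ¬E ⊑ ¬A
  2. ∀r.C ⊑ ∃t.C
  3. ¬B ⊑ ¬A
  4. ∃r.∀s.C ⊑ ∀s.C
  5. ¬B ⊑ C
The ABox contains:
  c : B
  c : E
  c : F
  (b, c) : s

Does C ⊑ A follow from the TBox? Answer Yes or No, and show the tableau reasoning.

1. C ⊑ A  ⇔  (C ⊓ ¬A) unsat w.r.t. T
   open: L(x₀) ⊇ {C, ¬A, ∀r.∃s.¬C, ∃r.¬C} (+ ∃-successors)
2. Hence C ⊑ A: not entailed.

No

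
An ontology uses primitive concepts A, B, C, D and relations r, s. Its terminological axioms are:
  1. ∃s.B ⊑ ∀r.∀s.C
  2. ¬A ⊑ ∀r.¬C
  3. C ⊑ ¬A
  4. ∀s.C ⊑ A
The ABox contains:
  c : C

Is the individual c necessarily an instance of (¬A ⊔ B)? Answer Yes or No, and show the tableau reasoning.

1. c : (¬A ⊔ B)?  L(c) = {C} ∪ {(A ⊓ ¬B)}
   clash {A, ¬A} at c — c ∈ (¬A ⊔ B)
2. Hence c : (¬A ⊔ B): entailed.

Yes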